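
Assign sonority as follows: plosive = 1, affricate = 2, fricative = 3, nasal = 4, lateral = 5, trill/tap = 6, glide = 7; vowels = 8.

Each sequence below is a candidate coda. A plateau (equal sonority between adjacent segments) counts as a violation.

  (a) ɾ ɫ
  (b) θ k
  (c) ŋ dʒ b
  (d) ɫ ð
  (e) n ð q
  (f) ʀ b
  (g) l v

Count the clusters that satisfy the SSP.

(a) 6-5 → obeys
(b) 3-1 → obeys
(c) 4-2-1 → obeys
(d) 5-3 → obeys
(e) 4-3-1 → obeys
(f) 6-1 → obeys
(g) 5-3 → obeys

7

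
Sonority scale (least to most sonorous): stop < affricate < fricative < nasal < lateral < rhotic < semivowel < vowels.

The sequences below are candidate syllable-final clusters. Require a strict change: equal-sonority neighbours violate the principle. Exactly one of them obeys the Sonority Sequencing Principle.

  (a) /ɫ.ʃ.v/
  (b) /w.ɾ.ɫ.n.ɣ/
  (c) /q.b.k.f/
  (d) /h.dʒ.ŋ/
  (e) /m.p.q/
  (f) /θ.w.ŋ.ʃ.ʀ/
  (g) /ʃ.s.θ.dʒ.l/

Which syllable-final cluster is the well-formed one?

(a) /ɫ.ʃ.v/: profile 5-3-3 — violates.
(b) /w.ɾ.ɫ.n.ɣ/: profile 7-6-5-4-3 — obeys.
(c) /q.b.k.f/: profile 1-1-1-3 — violates.
(d) /h.dʒ.ŋ/: profile 3-2-4 — violates.
(e) /m.p.q/: profile 4-1-1 — violates.
(f) /θ.w.ŋ.ʃ.ʀ/: profile 3-7-4-3-6 — violates.
(g) /ʃ.s.θ.dʒ.l/: profile 3-3-3-2-5 — violates.

b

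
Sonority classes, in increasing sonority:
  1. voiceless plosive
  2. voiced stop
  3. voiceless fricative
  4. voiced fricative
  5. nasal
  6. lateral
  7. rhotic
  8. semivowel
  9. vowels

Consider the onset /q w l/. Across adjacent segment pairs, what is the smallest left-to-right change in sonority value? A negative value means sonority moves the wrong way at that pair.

/q/ is a voiceless plosive (sonority 1).
/w/ is a semivowel (sonority 8).
/l/ is a lateral (sonority 6).
/q/→/w/: change +7.
/w/→/l/: change -2.
Minimum = -2.

-2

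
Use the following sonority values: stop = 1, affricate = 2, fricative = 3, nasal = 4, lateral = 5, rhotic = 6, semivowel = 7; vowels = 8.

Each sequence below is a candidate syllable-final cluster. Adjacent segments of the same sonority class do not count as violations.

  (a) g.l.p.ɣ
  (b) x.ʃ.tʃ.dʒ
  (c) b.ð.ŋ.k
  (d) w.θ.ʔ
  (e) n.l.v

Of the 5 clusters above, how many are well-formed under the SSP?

2

(a) g.l.p.ɣ: profile 1-5-1-3 — violates.
(b) x.ʃ.tʃ.dʒ: profile 3-3-2-2 — obeys.
(c) b.ð.ŋ.k: profile 1-3-4-1 — violates.
(d) w.θ.ʔ: profile 7-3-1 — obeys.
(e) n.l.v: profile 4-5-3 — violates.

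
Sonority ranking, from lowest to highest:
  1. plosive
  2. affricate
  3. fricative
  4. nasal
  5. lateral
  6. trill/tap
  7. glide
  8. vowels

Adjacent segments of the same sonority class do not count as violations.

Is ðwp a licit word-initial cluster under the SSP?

no

/ð/ is a fricative (sonority 3).
/w/ is a glide (sonority 7).
/p/ is a plosive (sonority 1).
The profile is 3-7-1. Between /w/ (7) and /p/ (1) sonority does not rise, so the cluster violates the SSP.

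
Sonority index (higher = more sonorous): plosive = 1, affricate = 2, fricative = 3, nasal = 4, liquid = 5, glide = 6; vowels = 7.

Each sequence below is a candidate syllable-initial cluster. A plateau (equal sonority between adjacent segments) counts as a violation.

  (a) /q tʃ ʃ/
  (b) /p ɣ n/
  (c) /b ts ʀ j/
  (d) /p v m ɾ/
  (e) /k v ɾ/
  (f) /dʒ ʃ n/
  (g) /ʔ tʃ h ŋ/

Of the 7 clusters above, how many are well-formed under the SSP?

(a) 1-2-3 → obeys
(b) 1-3-4 → obeys
(c) 1-2-5-6 → obeys
(d) 1-3-4-5 → obeys
(e) 1-3-5 → obeys
(f) 2-3-4 → obeys
(g) 1-2-3-4 → obeys

7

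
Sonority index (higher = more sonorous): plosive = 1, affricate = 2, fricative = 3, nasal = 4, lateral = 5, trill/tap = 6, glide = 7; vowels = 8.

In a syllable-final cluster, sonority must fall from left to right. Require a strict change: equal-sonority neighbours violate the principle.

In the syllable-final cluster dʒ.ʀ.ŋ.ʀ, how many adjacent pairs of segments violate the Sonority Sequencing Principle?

2

/dʒ/ — affricate, sonority 2.
/ʀ/ — trill/tap, sonority 6.
/ŋ/ — nasal, sonority 4.
/ʀ/ — trill/tap, sonority 6.
/dʒ/→/ʀ/: 2→6 (does not fall) — violation.
/ʀ/→/ŋ/: 6→4 (falls) — ok.
/ŋ/→/ʀ/: 4→6 (does not fall) — violation.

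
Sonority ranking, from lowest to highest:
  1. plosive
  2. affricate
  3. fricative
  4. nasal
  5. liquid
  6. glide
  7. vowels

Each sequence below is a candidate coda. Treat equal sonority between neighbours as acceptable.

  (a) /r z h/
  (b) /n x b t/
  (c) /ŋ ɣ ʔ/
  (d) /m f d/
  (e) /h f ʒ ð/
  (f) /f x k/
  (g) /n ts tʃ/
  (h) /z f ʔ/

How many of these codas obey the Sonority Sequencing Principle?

(a) 5-3-3 → obeys
(b) 4-3-1-1 → obeys
(c) 4-3-1 → obeys
(d) 4-3-1 → obeys
(e) 3-3-3-3 → obeys
(f) 3-3-1 → obeys
(g) 4-2-2 → obeys
(h) 3-3-1 → obeys

8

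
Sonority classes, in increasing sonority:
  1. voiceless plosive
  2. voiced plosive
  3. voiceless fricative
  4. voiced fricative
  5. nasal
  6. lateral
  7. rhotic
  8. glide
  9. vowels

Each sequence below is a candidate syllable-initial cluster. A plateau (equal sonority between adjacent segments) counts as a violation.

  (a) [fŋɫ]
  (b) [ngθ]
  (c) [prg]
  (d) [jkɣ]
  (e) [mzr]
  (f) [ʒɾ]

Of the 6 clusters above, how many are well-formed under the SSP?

2

(a) sonority 3-5-6: well-formed.
(b) sonority 5-2-3: ill-formed.
(c) sonority 1-7-2: ill-formed.
(d) sonority 8-1-4: ill-formed.
(e) sonority 5-4-7: ill-formed.
(f) sonority 4-7: well-formed.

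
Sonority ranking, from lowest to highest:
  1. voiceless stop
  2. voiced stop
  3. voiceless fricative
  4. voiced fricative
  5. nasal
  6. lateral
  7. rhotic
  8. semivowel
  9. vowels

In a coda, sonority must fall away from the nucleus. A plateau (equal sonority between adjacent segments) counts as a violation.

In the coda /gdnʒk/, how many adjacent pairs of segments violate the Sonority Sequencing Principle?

2

/g/ is a voiced stop (sonority 2).
/d/ is a voiced stop (sonority 2).
/n/ is a nasal (sonority 5).
/ʒ/ is a voiced fricative (sonority 4).
/k/ is a voiceless stop (sonority 1).
/g/→/d/: 2→2 (plateau) — violation.
/d/→/n/: 2→5 (does not fall) — violation.
/n/→/ʒ/: 5→4 (falls) — ok.
/ʒ/→/k/: 4→1 (falls) — ok.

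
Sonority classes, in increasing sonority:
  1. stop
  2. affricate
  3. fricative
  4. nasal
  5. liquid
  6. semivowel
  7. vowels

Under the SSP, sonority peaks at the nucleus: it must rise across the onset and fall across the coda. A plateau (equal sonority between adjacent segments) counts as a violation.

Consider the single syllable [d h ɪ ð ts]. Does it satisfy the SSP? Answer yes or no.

yes

Onset: /d/ is a stop (sonority 1), /h/ is a fricative (sonority 3); then the nucleus /ɪ/ (sonority 7).
Onset profile 1-3-7 — rises to the nucleus.
Coda: /ð/ is a fricative (sonority 3), /ts/ is an affricate (sonority 2).
Coda profile 7-3-2 — falls from the nucleus.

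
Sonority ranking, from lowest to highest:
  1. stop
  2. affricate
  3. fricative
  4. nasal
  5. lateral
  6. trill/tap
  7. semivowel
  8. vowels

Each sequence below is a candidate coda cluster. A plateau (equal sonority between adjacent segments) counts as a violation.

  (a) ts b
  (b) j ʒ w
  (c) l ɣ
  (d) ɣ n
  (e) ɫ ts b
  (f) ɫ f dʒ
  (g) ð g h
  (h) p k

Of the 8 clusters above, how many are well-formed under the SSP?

(a) 2-1 → obeys
(b) 7-3-7 → violates
(c) 5-3 → obeys
(d) 3-4 → violates
(e) 5-2-1 → obeys
(f) 5-3-2 → obeys
(g) 3-1-3 → violates
(h) 1-1 → violates

4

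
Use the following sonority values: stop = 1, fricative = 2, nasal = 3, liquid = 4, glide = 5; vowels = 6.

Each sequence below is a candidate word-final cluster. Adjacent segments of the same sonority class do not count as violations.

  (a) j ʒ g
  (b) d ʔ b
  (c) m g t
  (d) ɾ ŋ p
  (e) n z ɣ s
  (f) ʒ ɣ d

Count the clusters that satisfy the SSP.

(a) sonority 5-2-1: well-formed.
(b) sonority 1-1-1: well-formed.
(c) sonority 3-1-1: well-formed.
(d) sonority 4-3-1: well-formed.
(e) sonority 3-2-2-2: well-formed.
(f) sonority 2-2-1: well-formed.

6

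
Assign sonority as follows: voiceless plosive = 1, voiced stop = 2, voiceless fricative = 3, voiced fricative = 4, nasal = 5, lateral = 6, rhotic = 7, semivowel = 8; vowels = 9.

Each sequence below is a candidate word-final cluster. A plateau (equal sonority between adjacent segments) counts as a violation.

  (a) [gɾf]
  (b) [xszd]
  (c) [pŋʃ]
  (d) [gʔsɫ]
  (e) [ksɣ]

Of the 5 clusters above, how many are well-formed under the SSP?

0

(a) [gɾf]: profile 2-7-3 — violates.
(b) [xszd]: profile 3-3-4-2 — violates.
(c) [pŋʃ]: profile 1-5-3 — violates.
(d) [gʔsɫ]: profile 2-1-3-6 — violates.
(e) [ksɣ]: profile 1-3-4 — violates.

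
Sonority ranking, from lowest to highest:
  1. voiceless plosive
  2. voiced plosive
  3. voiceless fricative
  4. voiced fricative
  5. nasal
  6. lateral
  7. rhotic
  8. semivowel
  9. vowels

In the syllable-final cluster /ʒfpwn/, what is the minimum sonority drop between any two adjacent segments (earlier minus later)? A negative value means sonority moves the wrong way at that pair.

-7

/ʒ/ is a voiced fricative (sonority 4).
/f/ is a voiceless fricative (sonority 3).
/p/ is a voiceless plosive (sonority 1).
/w/ is a semivowel (sonority 8).
/n/ is a nasal (sonority 5).
/ʒ/→/f/: change +1.
/f/→/p/: change +2.
/p/→/w/: change -7.
/w/→/n/: change +3.
Minimum = -7.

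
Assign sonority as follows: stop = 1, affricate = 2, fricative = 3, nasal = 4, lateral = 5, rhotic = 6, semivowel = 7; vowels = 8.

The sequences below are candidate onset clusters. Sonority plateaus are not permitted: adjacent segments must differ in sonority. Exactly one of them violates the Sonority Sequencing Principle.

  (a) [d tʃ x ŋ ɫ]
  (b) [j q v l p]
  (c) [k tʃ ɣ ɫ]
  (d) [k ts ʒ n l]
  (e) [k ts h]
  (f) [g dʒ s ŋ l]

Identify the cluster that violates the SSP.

b

(a) [d tʃ x ŋ ɫ]: profile 1-2-3-4-5 — obeys.
(b) [j q v l p]: profile 7-1-3-5-1 — violates.
(c) [k tʃ ɣ ɫ]: profile 1-2-3-5 — obeys.
(d) [k ts ʒ n l]: profile 1-2-3-4-5 — obeys.
(e) [k ts h]: profile 1-2-3 — obeys.
(f) [g dʒ s ŋ l]: profile 1-2-3-4-5 — obeys.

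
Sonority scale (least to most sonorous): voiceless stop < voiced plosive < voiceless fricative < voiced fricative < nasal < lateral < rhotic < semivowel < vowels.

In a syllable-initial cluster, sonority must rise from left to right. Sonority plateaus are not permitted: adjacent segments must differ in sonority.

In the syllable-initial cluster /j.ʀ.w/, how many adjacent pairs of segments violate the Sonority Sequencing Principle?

1

/j/: semivowel = 8.
/ʀ/: rhotic = 7.
/w/: semivowel = 8.
/j/→/ʀ/: 8→7 (does not rise) — violation.
/ʀ/→/w/: 7→8 (rises) — ok.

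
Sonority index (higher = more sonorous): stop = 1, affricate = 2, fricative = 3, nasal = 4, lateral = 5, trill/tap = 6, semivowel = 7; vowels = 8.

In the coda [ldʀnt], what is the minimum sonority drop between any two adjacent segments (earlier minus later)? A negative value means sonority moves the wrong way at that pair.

-5

/l/ — lateral, sonority 5.
/d/ — stop, sonority 1.
/ʀ/ — trill/tap, sonority 6.
/n/ — nasal, sonority 4.
/t/ — stop, sonority 1.
/l/→/d/: change +4.
/d/→/ʀ/: change -5.
/ʀ/→/n/: change +2.
/n/→/t/: change +3.
Minimum = -5.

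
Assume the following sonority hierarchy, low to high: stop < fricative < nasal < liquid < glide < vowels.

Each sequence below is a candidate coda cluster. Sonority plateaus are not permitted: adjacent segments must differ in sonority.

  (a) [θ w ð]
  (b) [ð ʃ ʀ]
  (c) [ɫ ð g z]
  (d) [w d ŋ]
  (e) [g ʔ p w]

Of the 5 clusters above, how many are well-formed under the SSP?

(a) [θ w ð]: profile 2-5-2 — violates.
(b) [ð ʃ ʀ]: profile 2-2-4 — violates.
(c) [ɫ ð g z]: profile 4-2-1-2 — violates.
(d) [w d ŋ]: profile 5-1-3 — violates.
(e) [g ʔ p w]: profile 1-1-1-5 — violates.

0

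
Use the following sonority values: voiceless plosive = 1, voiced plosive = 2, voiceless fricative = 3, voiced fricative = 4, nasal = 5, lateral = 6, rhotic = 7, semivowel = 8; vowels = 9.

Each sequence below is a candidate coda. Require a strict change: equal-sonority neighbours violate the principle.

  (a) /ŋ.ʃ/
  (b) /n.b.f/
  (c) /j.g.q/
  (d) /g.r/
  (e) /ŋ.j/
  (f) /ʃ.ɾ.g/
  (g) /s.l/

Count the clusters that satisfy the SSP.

(a) sonority 5-3: well-formed.
(b) sonority 5-2-3: ill-formed.
(c) sonority 8-2-1: well-formed.
(d) sonority 2-7: ill-formed.
(e) sonority 5-8: ill-formed.
(f) sonority 3-7-2: ill-formed.
(g) sonority 3-6: ill-formed.

2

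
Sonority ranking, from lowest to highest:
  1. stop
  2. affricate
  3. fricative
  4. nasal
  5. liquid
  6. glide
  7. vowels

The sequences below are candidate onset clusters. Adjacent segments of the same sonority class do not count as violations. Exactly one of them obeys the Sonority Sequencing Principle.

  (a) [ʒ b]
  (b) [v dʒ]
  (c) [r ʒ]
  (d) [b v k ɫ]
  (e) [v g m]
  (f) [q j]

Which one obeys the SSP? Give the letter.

(a) 3-1 → violates
(b) 3-2 → violates
(c) 5-3 → violates
(d) 1-3-1-5 → violates
(e) 3-1-4 → violates
(f) 1-6 → obeys

f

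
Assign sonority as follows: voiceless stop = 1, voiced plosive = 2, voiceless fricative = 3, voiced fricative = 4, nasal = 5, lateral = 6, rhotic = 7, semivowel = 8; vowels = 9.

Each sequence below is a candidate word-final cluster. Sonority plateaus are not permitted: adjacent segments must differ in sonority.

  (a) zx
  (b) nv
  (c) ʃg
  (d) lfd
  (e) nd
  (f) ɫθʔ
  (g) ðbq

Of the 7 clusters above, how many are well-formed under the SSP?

(a) sonority 4-3: well-formed.
(b) sonority 5-4: well-formed.
(c) sonority 3-2: well-formed.
(d) sonority 6-3-2: well-formed.
(e) sonority 5-2: well-formed.
(f) sonority 6-3-1: well-formed.
(g) sonority 4-2-1: well-formed.

7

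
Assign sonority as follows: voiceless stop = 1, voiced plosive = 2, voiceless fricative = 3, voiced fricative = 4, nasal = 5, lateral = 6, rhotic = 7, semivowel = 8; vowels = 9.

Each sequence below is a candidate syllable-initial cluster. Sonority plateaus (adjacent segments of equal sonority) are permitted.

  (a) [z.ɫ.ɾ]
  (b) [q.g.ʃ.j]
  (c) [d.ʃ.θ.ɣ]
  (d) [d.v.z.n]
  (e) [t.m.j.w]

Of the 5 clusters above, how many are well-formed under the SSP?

5

(a) sonority 4-6-7: well-formed.
(b) sonority 1-2-3-8: well-formed.
(c) sonority 2-3-3-4: well-formed.
(d) sonority 2-4-4-5: well-formed.
(e) sonority 1-5-8-8: well-formed.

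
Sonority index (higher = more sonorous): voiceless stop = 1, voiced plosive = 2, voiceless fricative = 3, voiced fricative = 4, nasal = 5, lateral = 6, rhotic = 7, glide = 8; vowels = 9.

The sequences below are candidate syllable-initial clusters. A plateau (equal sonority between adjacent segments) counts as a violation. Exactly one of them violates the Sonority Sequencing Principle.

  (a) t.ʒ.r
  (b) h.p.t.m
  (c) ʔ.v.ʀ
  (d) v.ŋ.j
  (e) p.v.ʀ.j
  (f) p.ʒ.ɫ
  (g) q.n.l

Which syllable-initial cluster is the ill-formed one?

(a) sonority 1-4-7: well-formed.
(b) sonority 3-1-1-5: ill-formed.
(c) sonority 1-4-7: well-formed.
(d) sonority 4-5-8: well-formed.
(e) sonority 1-4-7-8: well-formed.
(f) sonority 1-4-6: well-formed.
(g) sonority 1-5-6: well-formed.

b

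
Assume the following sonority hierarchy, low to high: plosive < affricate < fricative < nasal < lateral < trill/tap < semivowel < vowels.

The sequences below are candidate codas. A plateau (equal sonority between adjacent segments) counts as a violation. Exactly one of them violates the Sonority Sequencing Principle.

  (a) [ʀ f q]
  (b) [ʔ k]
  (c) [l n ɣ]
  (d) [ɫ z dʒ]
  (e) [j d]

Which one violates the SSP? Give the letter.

b

(a) sonority 6-3-1: well-formed.
(b) sonority 1-1: ill-formed.
(c) sonority 5-4-3: well-formed.
(d) sonority 5-3-2: well-formed.
(e) sonority 7-1: well-formed.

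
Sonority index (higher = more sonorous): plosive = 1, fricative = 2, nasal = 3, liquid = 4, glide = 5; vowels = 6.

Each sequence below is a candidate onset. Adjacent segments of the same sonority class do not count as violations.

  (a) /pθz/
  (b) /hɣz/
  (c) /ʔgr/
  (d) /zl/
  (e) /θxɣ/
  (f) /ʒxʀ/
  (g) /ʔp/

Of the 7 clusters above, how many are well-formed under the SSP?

(a) 1-2-2 → obeys
(b) 2-2-2 → obeys
(c) 1-1-4 → obeys
(d) 2-4 → obeys
(e) 2-2-2 → obeys
(f) 2-2-4 → obeys
(g) 1-1 → obeys

7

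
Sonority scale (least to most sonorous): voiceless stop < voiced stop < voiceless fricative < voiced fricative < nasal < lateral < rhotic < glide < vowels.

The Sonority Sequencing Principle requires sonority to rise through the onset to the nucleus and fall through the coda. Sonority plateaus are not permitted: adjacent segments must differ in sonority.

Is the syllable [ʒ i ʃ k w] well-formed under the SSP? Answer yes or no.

Onset: /ʒ/ is a voiced fricative (sonority 4); then the nucleus /i/ (sonority 9).
Onset profile 4-9 — rises to the nucleus.
Coda: /ʃ/ is a voiceless fricative (sonority 3), /k/ is a voiceless stop (sonority 1), /w/ is a glide (sonority 8).
Coda profile 9-3-1-8 — does not strictly fall throughout.

no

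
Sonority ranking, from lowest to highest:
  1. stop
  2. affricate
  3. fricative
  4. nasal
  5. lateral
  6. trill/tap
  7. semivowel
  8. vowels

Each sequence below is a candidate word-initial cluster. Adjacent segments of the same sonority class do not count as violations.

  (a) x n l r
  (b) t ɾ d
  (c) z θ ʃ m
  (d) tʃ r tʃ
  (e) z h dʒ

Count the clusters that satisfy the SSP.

(a) sonority 3-4-5-6: well-formed.
(b) sonority 1-6-1: ill-formed.
(c) sonority 3-3-3-4: well-formed.
(d) sonority 2-6-2: ill-formed.
(e) sonority 3-3-2: ill-formed.

2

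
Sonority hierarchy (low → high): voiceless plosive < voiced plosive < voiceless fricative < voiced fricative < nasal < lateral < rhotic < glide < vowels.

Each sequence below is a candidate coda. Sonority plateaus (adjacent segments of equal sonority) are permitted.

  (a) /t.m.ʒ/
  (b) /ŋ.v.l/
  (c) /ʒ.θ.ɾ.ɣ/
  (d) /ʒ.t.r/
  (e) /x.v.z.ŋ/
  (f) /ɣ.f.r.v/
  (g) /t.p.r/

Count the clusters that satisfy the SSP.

(a) sonority 1-5-4: ill-formed.
(b) sonority 5-4-6: ill-formed.
(c) sonority 4-3-7-4: ill-formed.
(d) sonority 4-1-7: ill-formed.
(e) sonority 3-4-4-5: ill-formed.
(f) sonority 4-3-7-4: ill-formed.
(g) sonority 1-1-7: ill-formed.

0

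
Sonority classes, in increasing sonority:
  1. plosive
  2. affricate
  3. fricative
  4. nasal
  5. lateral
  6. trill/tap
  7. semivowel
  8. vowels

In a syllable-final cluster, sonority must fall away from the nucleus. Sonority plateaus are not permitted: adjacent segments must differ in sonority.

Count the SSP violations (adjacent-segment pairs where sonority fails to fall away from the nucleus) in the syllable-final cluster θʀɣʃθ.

/θ/ is a fricative (sonority 3).
/ʀ/ is a trill/tap (sonority 6).
/ɣ/ is a fricative (sonority 3).
/ʃ/ is a fricative (sonority 3).
/θ/ is a fricative (sonority 3).
/θ/→/ʀ/: 3→6 (does not fall) — violation.
/ʀ/→/ɣ/: 6→3 (falls) — ok.
/ɣ/→/ʃ/: 3→3 (plateau) — violation.
/ʃ/→/θ/: 3→3 (plateau) — violation.

3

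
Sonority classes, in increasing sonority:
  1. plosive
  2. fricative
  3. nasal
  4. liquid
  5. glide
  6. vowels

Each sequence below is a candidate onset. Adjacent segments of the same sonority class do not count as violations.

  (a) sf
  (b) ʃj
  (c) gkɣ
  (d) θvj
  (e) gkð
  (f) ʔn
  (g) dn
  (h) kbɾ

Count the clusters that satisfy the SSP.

8

(a) sonority 2-2: well-formed.
(b) sonority 2-5: well-formed.
(c) sonority 1-1-2: well-formed.
(d) sonority 2-2-5: well-formed.
(e) sonority 1-1-2: well-formed.
(f) sonority 1-3: well-formed.
(g) sonority 1-3: well-formed.
(h) sonority 1-1-4: well-formed.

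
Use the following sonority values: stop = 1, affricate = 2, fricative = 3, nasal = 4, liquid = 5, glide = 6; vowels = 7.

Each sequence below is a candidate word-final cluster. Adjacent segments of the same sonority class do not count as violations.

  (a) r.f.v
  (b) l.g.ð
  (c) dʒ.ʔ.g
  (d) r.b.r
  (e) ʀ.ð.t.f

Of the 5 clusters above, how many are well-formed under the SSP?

2

(a) r.f.v: profile 5-3-3 — obeys.
(b) l.g.ð: profile 5-1-3 — violates.
(c) dʒ.ʔ.g: profile 2-1-1 — obeys.
(d) r.b.r: profile 5-1-5 — violates.
(e) ʀ.ð.t.f: profile 5-3-1-3 — violates.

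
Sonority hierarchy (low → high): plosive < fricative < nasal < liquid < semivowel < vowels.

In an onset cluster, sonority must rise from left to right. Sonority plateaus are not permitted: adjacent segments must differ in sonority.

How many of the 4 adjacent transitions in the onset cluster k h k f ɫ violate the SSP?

/k/ is a plosive (sonority 1).
/h/ is a fricative (sonority 2).
/k/ is a plosive (sonority 1).
/f/ is a fricative (sonority 2).
/ɫ/ is a liquid (sonority 4).
/k/→/h/: 1→2 (rises) — ok.
/h/→/k/: 2→1 (does not rise) — violation.
/k/→/f/: 1→2 (rises) — ok.
/f/→/ɫ/: 2→4 (rises) — ok.

1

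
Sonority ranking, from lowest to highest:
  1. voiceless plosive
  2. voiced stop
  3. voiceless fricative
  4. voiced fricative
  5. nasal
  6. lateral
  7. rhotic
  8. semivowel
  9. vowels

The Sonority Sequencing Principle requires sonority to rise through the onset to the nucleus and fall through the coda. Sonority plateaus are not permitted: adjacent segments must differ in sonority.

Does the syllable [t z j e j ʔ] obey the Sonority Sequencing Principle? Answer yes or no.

Onset: /t/ is a voiceless plosive (sonority 1), /z/ is a voiced fricative (sonority 4), /j/ is a semivowel (sonority 8); then the nucleus /e/ (sonority 9).
Onset profile 1-4-8-9 — rises to the nucleus.
Coda: /j/ is a semivowel (sonority 8), /ʔ/ is a voiceless plosive (sonority 1).
Coda profile 9-8-1 — falls from the nucleus.

yes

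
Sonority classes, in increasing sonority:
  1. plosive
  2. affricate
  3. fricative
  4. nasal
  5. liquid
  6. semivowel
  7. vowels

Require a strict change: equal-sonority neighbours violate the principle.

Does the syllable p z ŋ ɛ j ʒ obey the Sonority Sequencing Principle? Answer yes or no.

Onset: /p/ is a plosive (sonority 1), /z/ is a fricative (sonority 3), /ŋ/ is a nasal (sonority 4); then the nucleus /ɛ/ (sonority 7).
Onset profile 1-3-4-7 — rises to the nucleus.
Coda: /j/ is a semivowel (sonority 6), /ʒ/ is a fricative (sonority 3).
Coda profile 7-6-3 — falls from the nucleus.

yes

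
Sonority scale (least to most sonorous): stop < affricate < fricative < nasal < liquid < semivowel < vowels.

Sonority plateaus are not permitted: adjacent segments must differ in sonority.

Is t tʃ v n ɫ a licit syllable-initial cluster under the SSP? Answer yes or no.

/t/: stop = 1.
/tʃ/: affricate = 2.
/v/: fricative = 3.
/n/: nasal = 4.
/ɫ/: liquid = 5.
The profile 1-2-3-4-5 strictly rises, so the syllable-initial cluster satisfies the SSP.

yes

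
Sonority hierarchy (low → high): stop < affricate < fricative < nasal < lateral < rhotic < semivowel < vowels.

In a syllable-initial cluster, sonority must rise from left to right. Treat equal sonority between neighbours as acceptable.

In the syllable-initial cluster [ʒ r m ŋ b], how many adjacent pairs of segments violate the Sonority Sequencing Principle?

2

/ʒ/ — fricative, sonority 3.
/r/ — rhotic, sonority 6.
/m/ — nasal, sonority 4.
/ŋ/ — nasal, sonority 4.
/b/ — stop, sonority 1.
/ʒ/→/r/: 3→6 (rises) — ok.
/r/→/m/: 6→4 (does not rise) — violation.
/m/→/ŋ/: 4→4 (plateau, allowed) — ok.
/ŋ/→/b/: 4→1 (does not rise) — violation.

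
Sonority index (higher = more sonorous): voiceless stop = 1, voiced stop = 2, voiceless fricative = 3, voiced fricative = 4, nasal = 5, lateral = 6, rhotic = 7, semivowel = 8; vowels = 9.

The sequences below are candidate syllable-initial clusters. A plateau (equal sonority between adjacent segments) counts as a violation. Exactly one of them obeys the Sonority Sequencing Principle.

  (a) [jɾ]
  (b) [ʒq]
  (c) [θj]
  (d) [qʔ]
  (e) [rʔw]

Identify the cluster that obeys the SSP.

c

(a) 8-7 → violates
(b) 4-1 → violates
(c) 3-8 → obeys
(d) 1-1 → violates
(e) 7-1-8 → violates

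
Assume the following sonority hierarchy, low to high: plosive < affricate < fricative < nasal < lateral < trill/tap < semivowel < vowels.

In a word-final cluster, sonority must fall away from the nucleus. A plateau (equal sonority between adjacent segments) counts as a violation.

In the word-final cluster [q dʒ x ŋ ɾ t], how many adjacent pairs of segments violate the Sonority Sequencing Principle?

4

/q/: plosive = 1.
/dʒ/: affricate = 2.
/x/: fricative = 3.
/ŋ/: nasal = 4.
/ɾ/: trill/tap = 6.
/t/: plosive = 1.
/q/→/dʒ/: 1→2 (does not fall) — violation.
/dʒ/→/x/: 2→3 (does not fall) — violation.
/x/→/ŋ/: 3→4 (does not fall) — violation.
/ŋ/→/ɾ/: 4→6 (does not fall) — violation.
/ɾ/→/t/: 6→1 (falls) — ok.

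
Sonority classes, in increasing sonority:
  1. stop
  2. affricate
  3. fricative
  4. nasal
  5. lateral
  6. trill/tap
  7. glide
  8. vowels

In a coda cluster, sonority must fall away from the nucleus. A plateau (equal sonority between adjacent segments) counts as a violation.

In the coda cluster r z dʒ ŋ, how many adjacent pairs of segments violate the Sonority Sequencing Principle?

/r/ — trill/tap, sonority 6.
/z/ — fricative, sonority 3.
/dʒ/ — affricate, sonority 2.
/ŋ/ — nasal, sonority 4.
/r/→/z/: 6→3 (falls) — ok.
/z/→/dʒ/: 3→2 (falls) — ok.
/dʒ/→/ŋ/: 2→4 (does not fall) — violation.

1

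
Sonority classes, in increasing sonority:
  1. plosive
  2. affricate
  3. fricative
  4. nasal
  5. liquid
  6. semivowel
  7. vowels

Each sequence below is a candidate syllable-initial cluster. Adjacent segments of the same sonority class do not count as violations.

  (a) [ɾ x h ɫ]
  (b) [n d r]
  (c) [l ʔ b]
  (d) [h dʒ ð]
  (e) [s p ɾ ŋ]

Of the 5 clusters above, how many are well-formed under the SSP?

0

(a) 5-3-3-5 → violates
(b) 4-1-5 → violates
(c) 5-1-1 → violates
(d) 3-2-3 → violates
(e) 3-1-5-4 → violates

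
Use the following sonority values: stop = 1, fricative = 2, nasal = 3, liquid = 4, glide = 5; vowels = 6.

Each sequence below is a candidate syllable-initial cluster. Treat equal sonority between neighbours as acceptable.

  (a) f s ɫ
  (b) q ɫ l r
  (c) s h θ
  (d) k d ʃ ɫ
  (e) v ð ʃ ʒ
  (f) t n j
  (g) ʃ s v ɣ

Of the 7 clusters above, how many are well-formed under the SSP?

7

(a) sonority 2-2-4: well-formed.
(b) sonority 1-4-4-4: well-formed.
(c) sonority 2-2-2: well-formed.
(d) sonority 1-1-2-4: well-formed.
(e) sonority 2-2-2-2: well-formed.
(f) sonority 1-3-5: well-formed.
(g) sonority 2-2-2-2: well-formed.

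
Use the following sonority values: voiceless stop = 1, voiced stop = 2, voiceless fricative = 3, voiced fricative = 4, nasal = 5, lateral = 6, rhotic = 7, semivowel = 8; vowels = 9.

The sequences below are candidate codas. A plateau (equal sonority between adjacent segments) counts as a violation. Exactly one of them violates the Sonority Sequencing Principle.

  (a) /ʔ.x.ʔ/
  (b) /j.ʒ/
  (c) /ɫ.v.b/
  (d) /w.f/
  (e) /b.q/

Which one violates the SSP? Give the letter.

(a) /ʔ.x.ʔ/: profile 1-3-1 — violates.
(b) /j.ʒ/: profile 8-4 — obeys.
(c) /ɫ.v.b/: profile 6-4-2 — obeys.
(d) /w.f/: profile 8-3 — obeys.
(e) /b.q/: profile 2-1 — obeys.

a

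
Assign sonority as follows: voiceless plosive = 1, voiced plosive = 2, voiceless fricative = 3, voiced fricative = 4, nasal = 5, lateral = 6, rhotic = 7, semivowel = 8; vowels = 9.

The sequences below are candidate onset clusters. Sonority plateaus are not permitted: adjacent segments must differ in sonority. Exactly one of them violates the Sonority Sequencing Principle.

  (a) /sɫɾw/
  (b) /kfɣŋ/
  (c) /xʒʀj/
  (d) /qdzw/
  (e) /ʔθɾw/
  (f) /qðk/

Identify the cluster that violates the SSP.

(a) 3-6-7-8 → obeys
(b) 1-3-4-5 → obeys
(c) 3-4-7-8 → obeys
(d) 1-2-4-8 → obeys
(e) 1-3-7-8 → obeys
(f) 1-4-1 → violates

f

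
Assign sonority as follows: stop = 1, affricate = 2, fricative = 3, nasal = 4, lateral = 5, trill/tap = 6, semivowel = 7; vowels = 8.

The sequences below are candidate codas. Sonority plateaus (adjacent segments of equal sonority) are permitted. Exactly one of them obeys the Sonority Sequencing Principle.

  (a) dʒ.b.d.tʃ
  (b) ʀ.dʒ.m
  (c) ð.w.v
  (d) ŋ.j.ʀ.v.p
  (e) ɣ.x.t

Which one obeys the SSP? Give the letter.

e

(a) 2-1-1-2 → violates
(b) 6-2-4 → violates
(c) 3-7-3 → violates
(d) 4-7-6-3-1 → violates
(e) 3-3-1 → obeys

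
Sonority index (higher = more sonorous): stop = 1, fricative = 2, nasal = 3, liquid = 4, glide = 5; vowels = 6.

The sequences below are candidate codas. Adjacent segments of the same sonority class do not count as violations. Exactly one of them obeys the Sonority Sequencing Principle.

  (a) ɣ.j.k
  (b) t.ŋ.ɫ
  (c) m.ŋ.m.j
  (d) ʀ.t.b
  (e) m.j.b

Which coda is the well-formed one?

d

(a) 2-5-1 → violates
(b) 1-3-4 → violates
(c) 3-3-3-5 → violates
(d) 4-1-1 → obeys
(e) 3-5-1 → violates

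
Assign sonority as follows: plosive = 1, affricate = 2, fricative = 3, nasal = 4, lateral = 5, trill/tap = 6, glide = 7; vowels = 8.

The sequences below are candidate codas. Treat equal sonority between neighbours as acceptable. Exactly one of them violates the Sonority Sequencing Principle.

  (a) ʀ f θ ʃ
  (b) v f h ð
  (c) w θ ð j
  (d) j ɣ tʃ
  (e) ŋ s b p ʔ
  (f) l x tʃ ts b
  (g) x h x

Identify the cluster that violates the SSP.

c

(a) ʀ f θ ʃ: profile 6-3-3-3 — obeys.
(b) v f h ð: profile 3-3-3-3 — obeys.
(c) w θ ð j: profile 7-3-3-7 — violates.
(d) j ɣ tʃ: profile 7-3-2 — obeys.
(e) ŋ s b p ʔ: profile 4-3-1-1-1 — obeys.
(f) l x tʃ ts b: profile 5-3-2-2-1 — obeys.
(g) x h x: profile 3-3-3 — obeys.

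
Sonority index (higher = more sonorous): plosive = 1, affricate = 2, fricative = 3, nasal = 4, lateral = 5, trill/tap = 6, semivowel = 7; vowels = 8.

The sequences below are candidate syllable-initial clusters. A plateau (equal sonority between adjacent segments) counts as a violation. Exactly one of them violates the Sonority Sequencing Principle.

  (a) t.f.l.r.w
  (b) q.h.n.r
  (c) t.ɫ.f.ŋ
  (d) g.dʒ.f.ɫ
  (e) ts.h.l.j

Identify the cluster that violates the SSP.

(a) 1-3-5-6-7 → obeys
(b) 1-3-4-6 → obeys
(c) 1-5-3-4 → violates
(d) 1-2-3-5 → obeys
(e) 2-3-5-7 → obeys

c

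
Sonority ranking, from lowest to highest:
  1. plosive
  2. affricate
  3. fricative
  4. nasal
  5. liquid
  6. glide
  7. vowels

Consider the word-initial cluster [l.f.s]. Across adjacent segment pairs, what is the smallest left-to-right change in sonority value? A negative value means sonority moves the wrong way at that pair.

/l/ is a liquid (sonority 5).
/f/ is a fricative (sonority 3).
/s/ is a fricative (sonority 3).
/l/→/f/: change -2.
/f/→/s/: change +0.
Minimum = -2.

-2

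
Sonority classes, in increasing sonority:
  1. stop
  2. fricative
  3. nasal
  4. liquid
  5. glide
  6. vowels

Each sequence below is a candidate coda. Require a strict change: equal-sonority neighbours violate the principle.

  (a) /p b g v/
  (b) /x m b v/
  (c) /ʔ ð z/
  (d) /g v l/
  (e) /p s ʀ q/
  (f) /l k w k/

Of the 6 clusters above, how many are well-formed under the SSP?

0

(a) sonority 1-1-1-2: ill-formed.
(b) sonority 2-3-1-2: ill-formed.
(c) sonority 1-2-2: ill-formed.
(d) sonority 1-2-4: ill-formed.
(e) sonority 1-2-4-1: ill-formed.
(f) sonority 4-1-5-1: ill-formed.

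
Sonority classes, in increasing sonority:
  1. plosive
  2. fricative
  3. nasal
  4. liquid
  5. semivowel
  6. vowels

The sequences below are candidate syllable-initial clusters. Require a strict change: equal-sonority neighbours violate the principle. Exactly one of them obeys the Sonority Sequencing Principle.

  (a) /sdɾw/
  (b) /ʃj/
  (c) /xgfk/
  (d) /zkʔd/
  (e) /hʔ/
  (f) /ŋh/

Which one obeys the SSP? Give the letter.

b

(a) 2-1-4-5 → violates
(b) 2-5 → obeys
(c) 2-1-2-1 → violates
(d) 2-1-1-1 → violates
(e) 2-1 → violates
(f) 3-2 → violates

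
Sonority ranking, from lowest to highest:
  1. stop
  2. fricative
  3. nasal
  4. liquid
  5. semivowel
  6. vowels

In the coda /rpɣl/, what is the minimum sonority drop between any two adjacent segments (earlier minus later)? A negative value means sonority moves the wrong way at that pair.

-2

/r/: liquid = 4.
/p/: stop = 1.
/ɣ/: fricative = 2.
/l/: liquid = 4.
/r/→/p/: change +3.
/p/→/ɣ/: change -1.
/ɣ/→/l/: change -2.
Minimum = -2.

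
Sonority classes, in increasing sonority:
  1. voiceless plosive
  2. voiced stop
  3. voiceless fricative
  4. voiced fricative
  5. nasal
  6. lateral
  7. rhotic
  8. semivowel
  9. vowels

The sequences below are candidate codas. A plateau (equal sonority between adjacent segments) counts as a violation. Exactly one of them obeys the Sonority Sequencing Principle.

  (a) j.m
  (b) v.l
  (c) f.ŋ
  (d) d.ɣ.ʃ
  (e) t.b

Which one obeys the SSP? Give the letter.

a

(a) sonority 8-5: well-formed.
(b) sonority 4-6: ill-formed.
(c) sonority 3-5: ill-formed.
(d) sonority 2-4-3: ill-formed.
(e) sonority 1-2: ill-formed.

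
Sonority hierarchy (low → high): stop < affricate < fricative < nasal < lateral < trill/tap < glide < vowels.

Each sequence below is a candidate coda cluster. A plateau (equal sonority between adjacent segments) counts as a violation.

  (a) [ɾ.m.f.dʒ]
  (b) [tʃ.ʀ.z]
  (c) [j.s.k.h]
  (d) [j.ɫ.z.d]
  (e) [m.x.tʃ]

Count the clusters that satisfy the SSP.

(a) [ɾ.m.f.dʒ]: profile 6-4-3-2 — obeys.
(b) [tʃ.ʀ.z]: profile 2-6-3 — violates.
(c) [j.s.k.h]: profile 7-3-1-3 — violates.
(d) [j.ɫ.z.d]: profile 7-5-3-1 — obeys.
(e) [m.x.tʃ]: profile 4-3-2 — obeys.

3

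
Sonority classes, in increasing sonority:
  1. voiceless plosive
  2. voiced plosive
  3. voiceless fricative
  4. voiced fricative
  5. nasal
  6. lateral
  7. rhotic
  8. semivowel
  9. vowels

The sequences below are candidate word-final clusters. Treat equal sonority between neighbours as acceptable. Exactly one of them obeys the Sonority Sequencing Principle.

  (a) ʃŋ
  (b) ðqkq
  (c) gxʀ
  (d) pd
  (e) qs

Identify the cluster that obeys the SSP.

b

(a) ʃŋ: profile 3-5 — violates.
(b) ðqkq: profile 4-1-1-1 — obeys.
(c) gxʀ: profile 2-3-7 — violates.
(d) pd: profile 1-2 — violates.
(e) qs: profile 1-3 — violates.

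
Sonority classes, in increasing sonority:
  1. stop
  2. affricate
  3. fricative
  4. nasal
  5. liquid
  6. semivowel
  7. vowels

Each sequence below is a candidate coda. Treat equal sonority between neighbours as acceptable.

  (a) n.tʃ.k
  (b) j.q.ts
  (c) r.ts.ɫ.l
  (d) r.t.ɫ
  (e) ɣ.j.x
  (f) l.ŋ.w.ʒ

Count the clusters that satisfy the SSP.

1

(a) sonority 4-2-1: well-formed.
(b) sonority 6-1-2: ill-formed.
(c) sonority 5-2-5-5: ill-formed.
(d) sonority 5-1-5: ill-formed.
(e) sonority 3-6-3: ill-formed.
(f) sonority 5-4-6-3: ill-formed.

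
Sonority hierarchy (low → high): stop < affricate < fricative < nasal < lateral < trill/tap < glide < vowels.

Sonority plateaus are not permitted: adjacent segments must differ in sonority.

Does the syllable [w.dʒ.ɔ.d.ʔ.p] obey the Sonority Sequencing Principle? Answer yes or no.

no

Onset: /w/ is a glide (sonority 7), /dʒ/ is an affricate (sonority 2); then the nucleus /ɔ/ (sonority 8).
Onset profile 7-2-8 — does not strictly rise throughout.
Coda: /d/ is a stop (sonority 1), /ʔ/ is a stop (sonority 1), /p/ is a stop (sonority 1).
Coda profile 8-1-1-1 — does not strictly fall throughout.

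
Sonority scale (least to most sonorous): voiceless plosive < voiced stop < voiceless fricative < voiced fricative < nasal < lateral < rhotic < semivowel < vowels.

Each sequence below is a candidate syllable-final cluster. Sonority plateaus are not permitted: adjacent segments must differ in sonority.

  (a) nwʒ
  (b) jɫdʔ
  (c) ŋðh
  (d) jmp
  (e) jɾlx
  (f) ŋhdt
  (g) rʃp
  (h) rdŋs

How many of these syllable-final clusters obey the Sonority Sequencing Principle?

(a) sonority 5-8-4: ill-formed.
(b) sonority 8-6-2-1: well-formed.
(c) sonority 5-4-3: well-formed.
(d) sonority 8-5-1: well-formed.
(e) sonority 8-7-6-3: well-formed.
(f) sonority 5-3-2-1: well-formed.
(g) sonority 7-3-1: well-formed.
(h) sonority 7-2-5-3: ill-formed.

6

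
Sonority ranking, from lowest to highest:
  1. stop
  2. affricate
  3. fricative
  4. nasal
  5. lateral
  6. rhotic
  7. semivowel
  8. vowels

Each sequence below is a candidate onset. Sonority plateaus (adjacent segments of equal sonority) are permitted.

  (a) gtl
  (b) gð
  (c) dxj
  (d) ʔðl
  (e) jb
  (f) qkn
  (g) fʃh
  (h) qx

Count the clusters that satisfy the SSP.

7

(a) 1-1-5 → obeys
(b) 1-3 → obeys
(c) 1-3-7 → obeys
(d) 1-3-5 → obeys
(e) 7-1 → violates
(f) 1-1-4 → obeys
(g) 3-3-3 → obeys
(h) 1-3 → obeys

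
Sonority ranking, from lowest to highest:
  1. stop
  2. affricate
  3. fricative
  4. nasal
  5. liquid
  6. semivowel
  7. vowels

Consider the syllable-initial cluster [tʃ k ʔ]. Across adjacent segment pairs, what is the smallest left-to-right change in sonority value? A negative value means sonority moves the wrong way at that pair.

-1

/tʃ/: affricate = 2.
/k/: stop = 1.
/ʔ/: stop = 1.
/tʃ/→/k/: change -1.
/k/→/ʔ/: change +0.
Minimum = -1.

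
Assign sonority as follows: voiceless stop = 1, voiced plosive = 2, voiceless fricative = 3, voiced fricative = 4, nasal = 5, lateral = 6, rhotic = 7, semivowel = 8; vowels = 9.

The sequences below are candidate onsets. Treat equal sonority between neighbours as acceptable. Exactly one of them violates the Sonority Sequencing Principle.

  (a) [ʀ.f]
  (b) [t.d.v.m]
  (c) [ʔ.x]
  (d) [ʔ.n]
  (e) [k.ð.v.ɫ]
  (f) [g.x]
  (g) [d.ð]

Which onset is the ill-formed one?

(a) sonority 7-3: ill-formed.
(b) sonority 1-2-4-5: well-formed.
(c) sonority 1-3: well-formed.
(d) sonority 1-5: well-formed.
(e) sonority 1-4-4-6: well-formed.
(f) sonority 2-3: well-formed.
(g) sonority 2-4: well-formed.

a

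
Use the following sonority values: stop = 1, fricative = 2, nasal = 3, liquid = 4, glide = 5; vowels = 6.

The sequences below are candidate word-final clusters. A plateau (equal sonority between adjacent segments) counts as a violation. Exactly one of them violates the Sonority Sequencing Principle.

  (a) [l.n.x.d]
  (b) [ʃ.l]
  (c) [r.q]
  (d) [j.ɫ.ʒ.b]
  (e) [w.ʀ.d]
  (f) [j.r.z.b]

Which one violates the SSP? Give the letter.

(a) 4-3-2-1 → obeys
(b) 2-4 → violates
(c) 4-1 → obeys
(d) 5-4-2-1 → obeys
(e) 5-4-1 → obeys
(f) 5-4-2-1 → obeys

b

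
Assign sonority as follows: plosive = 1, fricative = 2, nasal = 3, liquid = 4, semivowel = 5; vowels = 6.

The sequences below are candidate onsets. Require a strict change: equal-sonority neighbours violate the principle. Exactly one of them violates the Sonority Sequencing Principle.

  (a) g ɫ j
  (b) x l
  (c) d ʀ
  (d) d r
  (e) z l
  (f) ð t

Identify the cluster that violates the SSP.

f

(a) 1-4-5 → obeys
(b) 2-4 → obeys
(c) 1-4 → obeys
(d) 1-4 → obeys
(e) 2-4 → obeys
(f) 2-1 → violates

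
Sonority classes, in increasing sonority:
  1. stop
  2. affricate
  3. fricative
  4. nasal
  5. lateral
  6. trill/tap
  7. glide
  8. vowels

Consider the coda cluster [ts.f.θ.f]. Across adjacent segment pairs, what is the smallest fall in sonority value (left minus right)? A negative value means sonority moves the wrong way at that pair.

/ts/: affricate = 2.
/f/: fricative = 3.
/θ/: fricative = 3.
/f/: fricative = 3.
/ts/→/f/: change -1.
/f/→/θ/: change +0.
/θ/→/f/: change +0.
Minimum = -1.

-1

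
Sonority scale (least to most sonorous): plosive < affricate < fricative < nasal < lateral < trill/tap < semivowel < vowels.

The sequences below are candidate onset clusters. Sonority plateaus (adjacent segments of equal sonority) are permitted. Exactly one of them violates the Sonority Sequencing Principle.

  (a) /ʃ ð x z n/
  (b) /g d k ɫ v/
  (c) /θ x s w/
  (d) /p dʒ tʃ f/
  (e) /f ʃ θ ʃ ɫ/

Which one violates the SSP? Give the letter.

(a) 3-3-3-3-4 → obeys
(b) 1-1-1-5-3 → violates
(c) 3-3-3-7 → obeys
(d) 1-2-2-3 → obeys
(e) 3-3-3-3-5 → obeys

b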